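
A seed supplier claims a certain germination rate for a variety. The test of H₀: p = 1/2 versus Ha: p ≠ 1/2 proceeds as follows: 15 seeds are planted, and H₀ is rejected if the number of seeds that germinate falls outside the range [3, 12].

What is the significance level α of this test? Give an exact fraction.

Under H₀, X ~ Binomial(15, 1/2); α is the probability of landing in either tail, P(X ≤ 2) + P(X ≥ 13).
The two tails are symmetric, so α = 2·(1 + 15 + 105)/2^15 = 242/32768 = 121/16384.

121/16384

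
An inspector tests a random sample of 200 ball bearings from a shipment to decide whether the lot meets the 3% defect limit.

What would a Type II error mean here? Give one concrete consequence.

With the conventional null hypothesis that the lot's defect rate is 3% (within specification):
A Type II error is failing to reject H₀ when H₀ is false.
Here that means accepting the lot and shipping it when actually the lot's defect rate exceeds 3%.

A Type II error would mean concluding that the lot's defect rate is 3% (within specification) (or at least failing to establish that the lot's defect rate exceeds 3%) when in fact the lot's defect rate exceeds 3%. Consequence: customers receive ball bearings with an unacceptably high defect rate.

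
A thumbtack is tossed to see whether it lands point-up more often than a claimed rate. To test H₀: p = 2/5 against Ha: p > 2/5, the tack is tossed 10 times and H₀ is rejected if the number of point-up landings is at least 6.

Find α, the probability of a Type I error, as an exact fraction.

Under H₀, K ~ Binomial(10, 2/5), and α = P(K ≥ 6).
Adding the binomial terms for j = 6 through 10 with p = 2/5 yields 1623424/9765625.

1623424/9765625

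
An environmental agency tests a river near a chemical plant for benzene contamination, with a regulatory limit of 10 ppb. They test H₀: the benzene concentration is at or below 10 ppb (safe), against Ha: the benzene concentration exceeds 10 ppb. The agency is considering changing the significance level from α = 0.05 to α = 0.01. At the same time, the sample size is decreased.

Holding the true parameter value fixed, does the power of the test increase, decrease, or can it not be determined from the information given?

It decreases.

A smaller α moves the rejection region further into the tail. With the alternative true, more outcomes now fall outside the rejection region, so failing to reject becomes more likely. With less data the test statistic is noisier; under Ha, more outcomes land inside the acceptance region. Both changes push β in the same direction.
Since power = 1 − β and β increases, power decreases.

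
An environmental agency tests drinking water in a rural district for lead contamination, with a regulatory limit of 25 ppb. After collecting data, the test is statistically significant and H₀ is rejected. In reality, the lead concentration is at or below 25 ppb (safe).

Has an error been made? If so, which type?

Type I error

The conventional null hypothesis here is that the lead concentration is at or below 25 ppb (safe).
H₀ was rejected, but H₀ is actually true.
Rejecting a true null hypothesis is a Type I error (false positive).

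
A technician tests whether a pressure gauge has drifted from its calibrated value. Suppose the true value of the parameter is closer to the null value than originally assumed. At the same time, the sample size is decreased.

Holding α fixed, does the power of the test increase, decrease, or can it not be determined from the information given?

It decreases.

A smaller true effect puts the Ha sampling distribution closer to H₀, so more of it falls in the non-rejection region. With less data the test statistic is noisier; under Ha, more outcomes land inside the acceptance region. Both changes push β in the same direction.
Since power = 1 − β and β increases, power decreases.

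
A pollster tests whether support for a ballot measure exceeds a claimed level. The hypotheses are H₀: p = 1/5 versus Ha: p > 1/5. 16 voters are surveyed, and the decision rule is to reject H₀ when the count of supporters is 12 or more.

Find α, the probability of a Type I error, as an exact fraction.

The Type I error probability is α = P(X ≥ 12) computed under H₀, where X ~ Binomial(16, 1/5).
P(X ≥ 12) = Σ_{j=12}^{16} C(16,j)·(1/5)^j·(4/5)^{16-j} = 100749/30517578125.

100749/30517578125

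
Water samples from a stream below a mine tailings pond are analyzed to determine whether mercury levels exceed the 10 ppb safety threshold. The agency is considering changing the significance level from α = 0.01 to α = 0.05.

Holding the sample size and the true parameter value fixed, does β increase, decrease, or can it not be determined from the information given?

A larger α widens the rejection region, so when the alternative is true more outcomes lead to rejection — failing to reject becomes less likely.

It decreases.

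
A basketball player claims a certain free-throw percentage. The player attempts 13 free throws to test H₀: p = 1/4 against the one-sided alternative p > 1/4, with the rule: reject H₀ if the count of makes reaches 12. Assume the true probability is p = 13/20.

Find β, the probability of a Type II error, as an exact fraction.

β = P(fail to reject H₀ | Ha true) = P(K ≤ 11 | p = 13/20), K ~ Binomial(13, 13/20).
Adding the binomial probabilities P(K=0)+…+P(K=11) at p = 13/20 gives 9937124893407747/10240000000000000.

9937124893407747/10240000000000000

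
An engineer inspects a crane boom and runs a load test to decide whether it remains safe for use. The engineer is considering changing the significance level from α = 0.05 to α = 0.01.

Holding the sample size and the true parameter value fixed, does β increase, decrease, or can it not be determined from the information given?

A smaller α moves the rejection region further into the tail. With the alternative true, more outcomes now fall outside the rejection region, so failing to reject becomes more likely.

It increases.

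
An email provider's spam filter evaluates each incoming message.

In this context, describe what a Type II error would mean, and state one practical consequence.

With the conventional null hypothesis that the message is legitimate (not spam):
A Type II error is failing to reject H₀ when H₀ is false.
Here that means delivering the message to the inbox when actually the message is spam.

A Type II error would mean concluding that the message is legitimate (not spam) (or at least failing to establish that the message is spam) when in fact the message is spam. Consequence: spam reaches the user's inbox.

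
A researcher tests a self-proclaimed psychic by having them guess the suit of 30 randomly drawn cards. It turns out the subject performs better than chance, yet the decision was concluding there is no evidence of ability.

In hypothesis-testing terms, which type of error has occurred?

The null hypothesis here is that the subject is guessing at random (p = 1/4).
'Concluding there is no evidence of ability' corresponds to failing to reject H₀.
H₀ was not rejected but H₀ is false — a Type II error (false negative).

Type II error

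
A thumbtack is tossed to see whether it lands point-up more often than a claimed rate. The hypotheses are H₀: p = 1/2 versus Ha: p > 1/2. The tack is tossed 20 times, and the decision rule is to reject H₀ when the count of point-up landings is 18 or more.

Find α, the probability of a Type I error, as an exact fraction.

Under H₀, Y ~ Binomial(20, 1/2), and α = P(Y ≥ 18).
Summing the upper tail: (190 + 20 + 1) / 2^20 = 211/1048576.

211/1048576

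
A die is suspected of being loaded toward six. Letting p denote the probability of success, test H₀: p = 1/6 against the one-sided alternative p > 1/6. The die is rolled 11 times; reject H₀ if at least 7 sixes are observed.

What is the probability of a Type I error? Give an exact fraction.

38051/60466176

Under H₀, S ~ Binomial(11, 1/6), and α = P(S ≥ 7).
Summing C(11,j)(1/6)^j(5/6)^{11−j} for j = 7,…,11 gives 38051/60466176.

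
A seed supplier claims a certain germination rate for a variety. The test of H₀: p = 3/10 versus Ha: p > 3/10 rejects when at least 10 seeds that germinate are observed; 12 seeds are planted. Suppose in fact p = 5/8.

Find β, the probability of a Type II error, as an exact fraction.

60916742361/68719476736

A Type II error is failing to reject when Ha holds: with p = 5/8, β = P(K ≤ 9).
Equivalently, β = 1 − P(K ≥ 10) = 60916742361/68719476736.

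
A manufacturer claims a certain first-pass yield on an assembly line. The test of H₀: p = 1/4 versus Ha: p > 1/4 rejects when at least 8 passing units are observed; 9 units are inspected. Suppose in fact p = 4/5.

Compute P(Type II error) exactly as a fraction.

β = P(fail to reject H₀ | Ha true) = P(X ≤ 7 | p = 4/5), X ~ Binomial(9, 4/5).
Equivalently, β = 1 − P(X ≥ 8) = 1101157/1953125.

1101157/1953125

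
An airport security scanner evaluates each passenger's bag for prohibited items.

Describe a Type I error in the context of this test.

With the conventional null hypothesis that the bag contains no prohibited items:
A Type I error is rejecting H₀ when H₀ is true.
Here that means flagging the bag for a manual search when actually the bag contains no prohibited items.

A Type I error would mean concluding that the bag contains a prohibited item when in fact the bag contains no prohibited items.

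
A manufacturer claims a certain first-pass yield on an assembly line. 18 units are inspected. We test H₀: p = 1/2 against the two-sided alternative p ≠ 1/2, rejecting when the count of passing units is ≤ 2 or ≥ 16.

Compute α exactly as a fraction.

Under H₀, S ~ Binomial(18, 1/2); α is the probability of landing in either tail, P(S ≤ 2) + P(S ≥ 16).
By symmetry, α = 2·P(S ≤ 2) = 2·(1 + 18 + 153)/262144 = 344/262144 = 43/32768.

43/32768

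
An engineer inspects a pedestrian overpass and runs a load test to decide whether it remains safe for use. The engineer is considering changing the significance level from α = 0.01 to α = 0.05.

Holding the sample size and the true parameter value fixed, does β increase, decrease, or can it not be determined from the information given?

It decreases.

With a larger α the critical value moves toward the center, so more of the Ha sampling distribution lies in the rejection region.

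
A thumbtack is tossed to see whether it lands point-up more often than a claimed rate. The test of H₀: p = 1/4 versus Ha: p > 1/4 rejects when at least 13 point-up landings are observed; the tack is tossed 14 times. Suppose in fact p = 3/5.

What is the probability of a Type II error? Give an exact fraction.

6054091612/6103515625

A Type II error is failing to reject when Ha holds: with p = 3/5, β = P(X ≤ 12).
Equivalently, β = 1 − P(X ≥ 13) = 6054091612/6103515625.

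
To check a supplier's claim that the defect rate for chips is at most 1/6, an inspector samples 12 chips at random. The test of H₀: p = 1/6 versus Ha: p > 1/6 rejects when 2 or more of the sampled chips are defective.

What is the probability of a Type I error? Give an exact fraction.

α = P(reject H₀ | H₀ true) = P(S ≥ 2 | p = 1/6), S ~ Binomial(12, 1/6).
Computing the lower-tail complement: 1 − 830078125/2176782336 = 1346704211/2176782336.

1346704211/2176782336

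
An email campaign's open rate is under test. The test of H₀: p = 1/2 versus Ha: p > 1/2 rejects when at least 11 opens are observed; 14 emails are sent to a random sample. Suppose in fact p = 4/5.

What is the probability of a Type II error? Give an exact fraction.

1842102761/6103515625

A Type II error is failing to reject when Ha holds: with p = 4/5, β = P(K ≤ 10).
Summing C(14,j)·(4/5)^j·(1/5)^{14-j} for j = 0..10 gives 1842102761/6103515625.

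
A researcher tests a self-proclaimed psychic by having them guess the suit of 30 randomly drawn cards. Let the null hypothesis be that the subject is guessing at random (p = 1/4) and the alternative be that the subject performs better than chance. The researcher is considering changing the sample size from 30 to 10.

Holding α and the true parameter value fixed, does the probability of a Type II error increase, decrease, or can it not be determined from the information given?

Reducing n widens both sampling distributions, so the test has less ability to distinguish Ha from H₀.

It increases.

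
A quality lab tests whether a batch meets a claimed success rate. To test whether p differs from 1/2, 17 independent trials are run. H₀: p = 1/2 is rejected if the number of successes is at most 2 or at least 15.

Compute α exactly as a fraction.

77/32768

Under H₀, S ~ Binomial(17, 1/2); α is the probability of landing in either tail, P(S ≤ 2) + P(S ≥ 15).
Each tail has probability (1 + 17 + 136)/131072; doubling gives α = 308/131072 = 77/32768.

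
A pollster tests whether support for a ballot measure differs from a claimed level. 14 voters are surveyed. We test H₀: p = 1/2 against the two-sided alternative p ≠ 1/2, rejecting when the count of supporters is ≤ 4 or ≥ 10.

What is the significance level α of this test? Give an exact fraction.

1471/8192

Under H₀, X ~ Binomial(14, 1/2); α is the probability of landing in either tail, P(X ≤ 4) + P(X ≥ 10).
Each tail has probability (1 + 14 + 91 + 364 + 1001)/16384; doubling gives α = 2942/16384 = 1471/8192.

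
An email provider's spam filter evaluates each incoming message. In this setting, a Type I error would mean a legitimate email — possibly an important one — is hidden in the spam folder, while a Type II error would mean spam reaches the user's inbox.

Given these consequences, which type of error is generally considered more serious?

The Type I consequence (a legitimate email — possibly an important one — is hidden in the spam folder) is more severe than the Type II consequence (spam reaches the user's inbox).

Type I error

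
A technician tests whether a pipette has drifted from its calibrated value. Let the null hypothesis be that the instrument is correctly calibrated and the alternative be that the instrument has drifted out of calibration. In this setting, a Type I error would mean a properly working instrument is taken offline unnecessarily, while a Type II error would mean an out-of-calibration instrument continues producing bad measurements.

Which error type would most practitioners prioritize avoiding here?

The Type II consequence (an out-of-calibration instrument continues producing bad measurements) is more severe than the Type I consequence (a properly working instrument is taken offline unnecessarily).

Type II error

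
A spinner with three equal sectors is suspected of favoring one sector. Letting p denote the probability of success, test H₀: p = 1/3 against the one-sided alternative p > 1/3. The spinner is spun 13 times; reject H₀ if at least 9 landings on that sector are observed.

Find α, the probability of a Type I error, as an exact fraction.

521/59049

The Type I error probability is α = P(X ≥ 9) computed under H₀, where X ~ Binomial(13, 1/3).
Summing C(13,j)(1/3)^j(2/3)^{13−j} for j = 9,…,13 gives 521/59049.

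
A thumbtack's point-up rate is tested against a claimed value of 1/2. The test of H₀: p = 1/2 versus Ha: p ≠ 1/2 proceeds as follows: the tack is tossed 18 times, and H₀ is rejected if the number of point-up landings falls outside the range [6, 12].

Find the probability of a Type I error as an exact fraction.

1577/16384

The significance level is the null-hypothesis probability of the rejection region {≤5} ∪ {≥13}.
The two tails are symmetric, so α = 2·(1 + 18 + 153 + 816 + 3060 + 8568)/2^18 = 25232/262144 = 1577/16384.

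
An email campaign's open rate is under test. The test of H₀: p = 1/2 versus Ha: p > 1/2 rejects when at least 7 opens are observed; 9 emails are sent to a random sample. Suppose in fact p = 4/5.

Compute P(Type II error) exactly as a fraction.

Under the alternative p = 4/5, X ~ Binomial(9, 4/5); β is the probability the test does not reject, P(X < 7).
Equivalently, β = 1 − P(X ≥ 7) = 511333/1953125.

511333/1953125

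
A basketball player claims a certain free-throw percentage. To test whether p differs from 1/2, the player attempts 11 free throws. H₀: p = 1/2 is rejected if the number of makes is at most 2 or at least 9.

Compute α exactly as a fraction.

α = P(K ≤ 2 or K ≥ 9 | p = 1/2), K ~ Binomial(11, 1/2).
By symmetry, α = 2·P(K ≤ 2) = 2·(1 + 11 + 55)/2048 = 134/2048 = 67/1024.

67/1024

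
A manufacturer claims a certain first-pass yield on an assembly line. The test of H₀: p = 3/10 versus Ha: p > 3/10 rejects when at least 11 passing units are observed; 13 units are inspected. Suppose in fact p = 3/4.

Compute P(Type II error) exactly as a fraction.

22394171/33554432

β = P(fail to reject H₀ | Ha true) = P(X ≤ 10 | p = 3/4), X ~ Binomial(13, 3/4).
Adding the binomial probabilities P(X=0)+…+P(X=10) at p = 3/4 gives 22394171/33554432.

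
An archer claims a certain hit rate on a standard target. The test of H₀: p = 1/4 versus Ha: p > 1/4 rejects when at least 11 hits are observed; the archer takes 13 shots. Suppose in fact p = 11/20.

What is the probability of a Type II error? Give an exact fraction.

A Type II error is failing to reject when Ha holds: with p = 11/20, β = P(X ≤ 10).
Adding the binomial probabilities P(X=0)+…+P(X=10) at p = 11/20 gives 39857841016429707/40960000000000000.

39857841016429707/40960000000000000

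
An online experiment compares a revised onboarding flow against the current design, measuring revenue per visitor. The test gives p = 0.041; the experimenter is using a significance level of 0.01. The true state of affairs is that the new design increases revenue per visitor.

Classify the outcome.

The conventional null hypothesis is that the new design has no effect on revenue per visitor.
Since p = 0.041 ≥ α = 0.01, H₀ is not rejected.
H₀ is false (actually the new design increases revenue per visitor).
Failing to reject a false H₀ is a Type II error.

Type II error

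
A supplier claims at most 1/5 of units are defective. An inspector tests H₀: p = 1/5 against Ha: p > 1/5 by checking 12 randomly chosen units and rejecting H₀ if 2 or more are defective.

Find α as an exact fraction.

α = P(reject H₀ | H₀ true) = P(K ≥ 2 | p = 1/5), K ~ Binomial(12, 1/5).
α = 1 − P(K ≤ 1) = 1 − 67108864/244140625 = 177031761/244140625.

177031761/244140625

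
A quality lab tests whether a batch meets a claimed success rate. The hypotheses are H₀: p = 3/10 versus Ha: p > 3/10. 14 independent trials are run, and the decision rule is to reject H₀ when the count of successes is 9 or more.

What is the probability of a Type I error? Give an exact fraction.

The Type I error probability is α = P(K ≥ 9) computed under H₀, where K ~ Binomial(14, 3/10).
Summing C(14,j)(3/10)^j(7/10)^{14−j} for j = 9,…,14 gives 828852291297/100000000000000.

828852291297/100000000000000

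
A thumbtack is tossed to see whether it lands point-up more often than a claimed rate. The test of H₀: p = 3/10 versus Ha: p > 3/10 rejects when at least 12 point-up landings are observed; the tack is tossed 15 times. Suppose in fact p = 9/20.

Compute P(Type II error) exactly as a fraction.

β = P(fail to reject H₀ | Ha true) = P(S ≤ 11 | p = 9/20), S ~ Binomial(15, 9/20).
Equivalently, β = 1 − P(S ≥ 12) = 8140171073330835209/8192000000000000000.

8140171073330835209/8192000000000000000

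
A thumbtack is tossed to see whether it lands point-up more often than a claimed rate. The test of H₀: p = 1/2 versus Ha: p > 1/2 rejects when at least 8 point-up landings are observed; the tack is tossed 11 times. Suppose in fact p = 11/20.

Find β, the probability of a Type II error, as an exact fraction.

828290341647/1024000000000

A Type II error is failing to reject when Ha holds: with p = 11/20, β = P(S ≤ 7).
Adding the binomial probabilities P(S=0)+…+P(S=7) at p = 11/20 gives 828290341647/1024000000000.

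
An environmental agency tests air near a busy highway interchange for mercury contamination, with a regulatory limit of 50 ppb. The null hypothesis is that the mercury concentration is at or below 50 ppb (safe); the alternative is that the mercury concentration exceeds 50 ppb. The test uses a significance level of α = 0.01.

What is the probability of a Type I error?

0.01

The significance level α is, by definition, the probability of a Type I error — P(reject H₀ | H₀ true).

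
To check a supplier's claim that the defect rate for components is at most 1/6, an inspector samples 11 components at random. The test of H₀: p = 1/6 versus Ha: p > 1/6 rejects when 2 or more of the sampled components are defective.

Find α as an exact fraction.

12909191/22674816

Under H₀, Y ~ Binomial(11, 1/6); the Type I error rate is P(Y ≥ 2).
α = 1 − P(Y ≤ 1) = 1 − 9765625/22674816 = 12909191/22674816.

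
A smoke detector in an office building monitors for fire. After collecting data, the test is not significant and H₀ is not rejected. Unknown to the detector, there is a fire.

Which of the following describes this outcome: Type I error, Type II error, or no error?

The conventional null hypothesis here is that there is no fire.
H₀ was not rejected, but H₀ is actually false.
Failing to reject a false null hypothesis is a Type II error (false negative).

Type II error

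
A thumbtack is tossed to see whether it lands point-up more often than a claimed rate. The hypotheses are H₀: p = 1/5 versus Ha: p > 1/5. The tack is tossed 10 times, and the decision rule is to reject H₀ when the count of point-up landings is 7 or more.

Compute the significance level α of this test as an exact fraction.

The Type I error probability is α = P(S ≥ 7) computed under H₀, where S ~ Binomial(10, 1/5).
Adding the binomial terms for j = 7 through 10 with p = 1/5 yields 8441/9765625.

8441/9765625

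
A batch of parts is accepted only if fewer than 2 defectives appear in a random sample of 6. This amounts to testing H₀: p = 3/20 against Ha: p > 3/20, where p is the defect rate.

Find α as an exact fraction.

2861001/12800000

The significance level is the probability, assuming p = 3/20, of seeing 2 or more defectives in 6 draws.
Computing the lower-tail complement: 1 − 9938999/12800000 = 2861001/12800000.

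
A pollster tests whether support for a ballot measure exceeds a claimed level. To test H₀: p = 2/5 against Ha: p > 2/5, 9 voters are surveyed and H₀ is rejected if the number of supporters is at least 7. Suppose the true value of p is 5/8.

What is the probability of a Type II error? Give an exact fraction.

β = P(fail to reject H₀ | Ha true) = P(Y ≤ 6 | p = 5/8), Y ~ Binomial(9, 5/8).
Summing C(9,j)·(5/8)^j·(3/8)^{9-j} for j = 0..6 gives 24101307/33554432.

24101307/33554432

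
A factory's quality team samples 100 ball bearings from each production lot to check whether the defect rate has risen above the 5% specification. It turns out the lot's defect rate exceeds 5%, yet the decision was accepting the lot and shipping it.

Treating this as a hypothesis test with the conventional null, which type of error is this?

Type II error

The null hypothesis here is that the lot's defect rate is 5% (within specification).
'Accepting the lot and shipping it' corresponds to failing to reject H₀.
H₀ was not rejected but H₀ is false — a Type II error (false negative).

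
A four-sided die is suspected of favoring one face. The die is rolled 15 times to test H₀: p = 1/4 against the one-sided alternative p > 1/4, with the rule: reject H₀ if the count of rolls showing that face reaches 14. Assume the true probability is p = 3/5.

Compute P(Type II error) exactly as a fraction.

β = P(fail to reject H₀ | Ha true) = P(X ≤ 13 | p = 3/5), X ~ Binomial(15, 3/5).
Adding the binomial probabilities P(X=0)+…+P(X=13) at p = 3/5 gives 30359740148/30517578125.

30359740148/30517578125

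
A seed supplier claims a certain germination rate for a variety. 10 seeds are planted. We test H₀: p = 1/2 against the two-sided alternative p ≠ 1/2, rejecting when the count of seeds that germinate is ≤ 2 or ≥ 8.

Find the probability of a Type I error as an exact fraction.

7/64

The significance level is the null-hypothesis probability of the rejection region {≤2} ∪ {≥8}.
By symmetry, α = 2·P(S ≤ 2) = 2·(1 + 10 + 45)/1024 = 112/1024 = 7/64.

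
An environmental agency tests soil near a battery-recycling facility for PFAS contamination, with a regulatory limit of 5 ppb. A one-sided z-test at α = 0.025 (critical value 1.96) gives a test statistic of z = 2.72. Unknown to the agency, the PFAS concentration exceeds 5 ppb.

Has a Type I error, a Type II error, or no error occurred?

Neither — the decision is correct.

The conventional null hypothesis is that the PFAS concentration is at or below 5 ppb (safe).
Since z = 2.72 > z* = 1.96, H₀ is rejected.
H₀ is false (actually the PFAS concentration exceeds 5 ppb).
The decision matches the true state — no error.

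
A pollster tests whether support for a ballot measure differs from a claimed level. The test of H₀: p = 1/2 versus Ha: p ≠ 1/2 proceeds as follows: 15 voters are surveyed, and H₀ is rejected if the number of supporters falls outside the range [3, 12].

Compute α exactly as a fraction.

Under H₀, K ~ Binomial(15, 1/2); α is the probability of landing in either tail, P(K ≤ 2) + P(K ≥ 13).
By symmetry, α = 2·P(K ≤ 2) = 2·(1 + 15 + 105)/32768 = 242/32768 = 121/16384.

121/16384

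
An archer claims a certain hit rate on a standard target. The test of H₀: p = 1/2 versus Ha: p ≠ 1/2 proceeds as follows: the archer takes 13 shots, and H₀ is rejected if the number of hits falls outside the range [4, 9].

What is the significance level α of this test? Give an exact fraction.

189/2048

α = P(Y ≤ 3 or Y ≥ 10 | p = 1/2), Y ~ Binomial(13, 1/2).
Each tail has probability (1 + 13 + 78 + 286)/8192; doubling gives α = 756/8192 = 189/2048.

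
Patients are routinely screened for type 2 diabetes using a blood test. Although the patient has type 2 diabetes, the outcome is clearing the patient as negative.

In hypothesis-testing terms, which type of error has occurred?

Type II error

The null hypothesis here is that the patient does not have type 2 diabetes.
'Clearing the patient as negative' corresponds to failing to reject H₀.
H₀ was not rejected but H₀ is false — a Type II error (false negative).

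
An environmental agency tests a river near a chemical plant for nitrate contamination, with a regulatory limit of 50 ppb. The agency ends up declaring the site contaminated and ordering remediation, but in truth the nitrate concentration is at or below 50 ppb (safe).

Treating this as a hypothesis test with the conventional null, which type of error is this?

The null hypothesis here is that the nitrate concentration is at or below 50 ppb (safe).
'Declaring the site contaminated and ordering remediation' corresponds to rejecting H₀.
H₀ was rejected but H₀ is true — a Type I error (false positive).

Type I error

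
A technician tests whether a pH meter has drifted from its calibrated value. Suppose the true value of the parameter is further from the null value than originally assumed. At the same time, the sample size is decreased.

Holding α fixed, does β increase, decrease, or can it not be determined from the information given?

The first change alone would make β decrease; the second alone would make β increase. Which effect dominates depends on the magnitudes, which are not given.

Cannot be determined from the information given.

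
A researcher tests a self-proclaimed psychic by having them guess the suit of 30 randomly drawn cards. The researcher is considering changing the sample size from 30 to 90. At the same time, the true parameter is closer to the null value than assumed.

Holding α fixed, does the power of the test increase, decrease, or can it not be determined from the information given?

Cannot be determined from the information given.

The first change alone would make β decrease; the second alone would make β increase. Which effect dominates depends on the magnitudes, which are not given.
Since power = 1 − β, the effect on power is likewise indeterminate.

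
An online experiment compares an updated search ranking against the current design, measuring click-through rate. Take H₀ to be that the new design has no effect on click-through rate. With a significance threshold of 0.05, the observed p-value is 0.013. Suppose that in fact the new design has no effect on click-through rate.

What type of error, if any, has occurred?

Type I error

Since p = 0.013 < α = 0.05, H₀ is rejected.
H₀ is true (actually the new design has no effect on click-through rate).
Rejecting a true H₀ is a Type I error.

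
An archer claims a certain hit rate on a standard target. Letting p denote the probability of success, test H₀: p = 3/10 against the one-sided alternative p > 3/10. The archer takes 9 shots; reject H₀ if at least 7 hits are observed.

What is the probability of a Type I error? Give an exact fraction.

Under H₀, X ~ Binomial(9, 3/10), and α = P(X ≥ 7).
P(X ≥ 7) = Σ_{j=7}^{9} C(9,j)·(3/10)^j·(7/10)^{9-j} = 2145447/500000000.

2145447/500000000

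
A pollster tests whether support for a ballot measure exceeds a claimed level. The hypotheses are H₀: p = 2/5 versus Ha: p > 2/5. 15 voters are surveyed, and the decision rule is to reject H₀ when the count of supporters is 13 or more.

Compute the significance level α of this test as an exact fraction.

α = P(reject H₀ | H₀ true) = P(K ≥ 13 | p = 2/5), with K ~ Binomial(15, 2/5).
Summing C(15,j)(2/5)^j(3/5)^{15−j} for j = 13,…,15 gives 8511488/30517578125.

8511488/30517578125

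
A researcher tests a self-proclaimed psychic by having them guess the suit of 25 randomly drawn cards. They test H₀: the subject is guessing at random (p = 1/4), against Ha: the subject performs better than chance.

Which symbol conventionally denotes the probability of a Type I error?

α

P(Type I error) = P(reject H₀ | H₀ true) = α, the significance level.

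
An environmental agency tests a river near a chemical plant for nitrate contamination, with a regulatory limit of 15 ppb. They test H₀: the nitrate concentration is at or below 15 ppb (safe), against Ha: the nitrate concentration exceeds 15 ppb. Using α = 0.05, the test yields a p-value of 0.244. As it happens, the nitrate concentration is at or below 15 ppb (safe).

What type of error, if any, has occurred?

Since p = 0.244 ≥ α = 0.05, H₀ is not rejected.
H₀ is true (actually the nitrate concentration is at or below 15 ppb (safe)).
The decision matches the true state — no error.

No error (correct decision).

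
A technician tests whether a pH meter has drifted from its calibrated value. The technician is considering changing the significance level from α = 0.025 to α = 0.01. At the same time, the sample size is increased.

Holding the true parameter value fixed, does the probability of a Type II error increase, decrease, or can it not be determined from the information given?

Cannot be determined from the information given.

The first change alone would make β increase; the second alone would make β decrease. Which effect dominates depends on the magnitudes, which are not given.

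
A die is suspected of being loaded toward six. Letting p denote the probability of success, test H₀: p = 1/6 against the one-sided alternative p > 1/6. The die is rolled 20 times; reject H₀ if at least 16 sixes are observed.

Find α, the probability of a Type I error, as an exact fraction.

264623/304679870005248

Under H₀, S ~ Binomial(20, 1/6), and α = P(S ≥ 16).
Summing C(20,j)(1/6)^j(5/6)^{20−j} for j = 16,…,20 gives 264623/304679870005248.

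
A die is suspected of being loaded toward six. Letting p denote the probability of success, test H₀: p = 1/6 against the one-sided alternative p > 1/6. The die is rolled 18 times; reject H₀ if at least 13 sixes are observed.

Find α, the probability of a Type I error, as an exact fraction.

3599177/12694994583552

The Type I error probability is α = P(Y ≥ 13) computed under H₀, where Y ~ Binomial(18, 1/6).
P(Y ≥ 13) = Σ_{j=13}^{18} C(18,j)·(1/6)^j·(5/6)^{18-j} = 3599177/12694994583552.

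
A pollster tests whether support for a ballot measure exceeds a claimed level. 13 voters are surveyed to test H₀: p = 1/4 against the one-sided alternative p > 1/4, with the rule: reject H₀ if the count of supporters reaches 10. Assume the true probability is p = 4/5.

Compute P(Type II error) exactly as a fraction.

61688401/244140625

β = P(fail to reject H₀ | Ha true) = P(S ≤ 9 | p = 4/5), S ~ Binomial(13, 4/5).
Equivalently, β = 1 − P(S ≥ 10) = 61688401/244140625.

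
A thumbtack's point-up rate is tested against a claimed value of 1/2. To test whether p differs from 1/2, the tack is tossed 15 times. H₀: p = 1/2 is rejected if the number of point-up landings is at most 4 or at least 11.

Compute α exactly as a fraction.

1941/16384

α = P(X ≤ 4 or X ≥ 11 | p = 1/2), X ~ Binomial(15, 1/2).
The two tails are symmetric, so α = 2·(1 + 15 + 105 + 455 + 1365)/2^15 = 3882/32768 = 1941/16384.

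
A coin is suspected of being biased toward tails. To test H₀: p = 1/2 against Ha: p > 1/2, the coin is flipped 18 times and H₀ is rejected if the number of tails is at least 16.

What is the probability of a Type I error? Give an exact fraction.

α = P(reject H₀ | H₀ true) = P(X ≥ 16 | p = 1/2), with X ~ Binomial(18, 1/2).
That's C(18,16) + C(18,17) + C(18,18) over 2^18, i.e. (153 + 18 + 1)/262144 = 172/262144 = 43/65536.

43/65536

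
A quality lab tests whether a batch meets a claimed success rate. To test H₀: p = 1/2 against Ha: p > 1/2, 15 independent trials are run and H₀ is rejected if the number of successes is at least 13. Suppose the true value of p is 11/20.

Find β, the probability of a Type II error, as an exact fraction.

32418940857512713659/32768000000000000000

A Type II error is failing to reject when Ha holds: with p = 11/20, β = P(S ≤ 12).
Adding the binomial probabilities P(S=0)+…+P(S=12) at p = 11/20 gives 32418940857512713659/32768000000000000000.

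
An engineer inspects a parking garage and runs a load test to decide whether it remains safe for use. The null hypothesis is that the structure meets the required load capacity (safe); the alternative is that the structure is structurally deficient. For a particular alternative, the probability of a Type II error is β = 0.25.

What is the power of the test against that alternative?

Power = 1 − β = 1 − 0.25 = 0.75.

0.75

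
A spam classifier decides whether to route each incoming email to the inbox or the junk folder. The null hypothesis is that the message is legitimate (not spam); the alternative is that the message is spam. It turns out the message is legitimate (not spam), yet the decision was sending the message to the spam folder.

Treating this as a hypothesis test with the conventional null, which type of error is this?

'Sending the message to the spam folder' corresponds to rejecting H₀.
H₀ was rejected but H₀ is true — a Type I error (false positive).

Type I error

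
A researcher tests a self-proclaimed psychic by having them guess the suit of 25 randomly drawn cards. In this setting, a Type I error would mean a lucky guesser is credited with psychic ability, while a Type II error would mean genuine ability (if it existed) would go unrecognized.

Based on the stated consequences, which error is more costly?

Type I error

The Type I consequence (a lucky guesser is credited with psychic ability) is more severe than the Type II consequence (genuine ability (if it existed) would go unrecognized).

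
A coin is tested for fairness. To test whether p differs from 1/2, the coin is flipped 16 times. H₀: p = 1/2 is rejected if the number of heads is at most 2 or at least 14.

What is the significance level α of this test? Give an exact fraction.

The significance level is the null-hypothesis probability of the rejection region {≤2} ∪ {≥14}.
The two tails are symmetric, so α = 2·(1 + 16 + 120)/2^16 = 274/65536 = 137/32768.

137/32768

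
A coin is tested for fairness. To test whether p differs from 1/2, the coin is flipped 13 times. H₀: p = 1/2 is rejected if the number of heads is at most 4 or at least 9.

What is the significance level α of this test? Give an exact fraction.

Under H₀, K ~ Binomial(13, 1/2); α is the probability of landing in either tail, P(K ≤ 4) + P(K ≥ 9).
Each tail has probability (1 + 13 + 78 + 286 + 715)/8192; doubling gives α = 2186/8192 = 1093/4096.

1093/4096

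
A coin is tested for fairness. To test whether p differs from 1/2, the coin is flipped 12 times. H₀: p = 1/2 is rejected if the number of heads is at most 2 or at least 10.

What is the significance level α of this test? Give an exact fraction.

79/2048

Under H₀, X ~ Binomial(12, 1/2); α is the probability of landing in either tail, P(X ≤ 2) + P(X ≥ 10).
By symmetry, α = 2·P(X ≤ 2) = 2·(1 + 12 + 66)/4096 = 158/4096 = 79/2048.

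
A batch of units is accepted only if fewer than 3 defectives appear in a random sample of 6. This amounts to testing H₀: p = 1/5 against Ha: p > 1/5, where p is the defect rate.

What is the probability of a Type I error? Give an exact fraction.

α = P(reject H₀ | H₀ true) = P(S ≥ 3 | p = 1/5), S ~ Binomial(6, 1/5).
Via the complement, α = 1 − Σ_{j=0}^{2} C(6,j)(1/5)^j(4/5)^{6-j} = 309/3125.

309/3125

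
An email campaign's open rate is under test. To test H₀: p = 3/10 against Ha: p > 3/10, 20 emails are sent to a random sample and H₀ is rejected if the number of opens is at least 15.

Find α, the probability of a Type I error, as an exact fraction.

1073500548839793/25000000000000000000

α = P(reject H₀ | H₀ true) = P(S ≥ 15 | p = 3/10), with S ~ Binomial(20, 3/10).
Adding the binomial terms for j = 15 through 20 with p = 3/10 yields 1073500548839793/25000000000000000000.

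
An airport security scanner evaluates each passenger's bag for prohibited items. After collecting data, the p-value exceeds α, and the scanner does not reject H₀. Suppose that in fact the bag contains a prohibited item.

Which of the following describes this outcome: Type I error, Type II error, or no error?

Type II error

The conventional null hypothesis here is that the bag contains no prohibited items.
H₀ was not rejected, but H₀ is actually false.
Failing to reject a false null hypothesis is a Type II error (false negative).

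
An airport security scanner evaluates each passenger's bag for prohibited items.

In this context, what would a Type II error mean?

A Type II error would mean concluding that the bag contains no prohibited items (or at least failing to establish that the bag contains a prohibited item) when in fact the bag contains a prohibited item.

With the conventional null hypothesis that the bag contains no prohibited items:
A Type II error is failing to reject H₀ when H₀ is false.
Here that means letting the bag through when actually the bag contains a prohibited item.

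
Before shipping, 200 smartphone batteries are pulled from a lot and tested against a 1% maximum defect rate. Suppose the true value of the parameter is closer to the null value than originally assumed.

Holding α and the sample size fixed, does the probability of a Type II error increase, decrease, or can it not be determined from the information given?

A smaller true effect puts the Ha sampling distribution closer to H₀, so more of it falls in the non-rejection region.

It increases.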